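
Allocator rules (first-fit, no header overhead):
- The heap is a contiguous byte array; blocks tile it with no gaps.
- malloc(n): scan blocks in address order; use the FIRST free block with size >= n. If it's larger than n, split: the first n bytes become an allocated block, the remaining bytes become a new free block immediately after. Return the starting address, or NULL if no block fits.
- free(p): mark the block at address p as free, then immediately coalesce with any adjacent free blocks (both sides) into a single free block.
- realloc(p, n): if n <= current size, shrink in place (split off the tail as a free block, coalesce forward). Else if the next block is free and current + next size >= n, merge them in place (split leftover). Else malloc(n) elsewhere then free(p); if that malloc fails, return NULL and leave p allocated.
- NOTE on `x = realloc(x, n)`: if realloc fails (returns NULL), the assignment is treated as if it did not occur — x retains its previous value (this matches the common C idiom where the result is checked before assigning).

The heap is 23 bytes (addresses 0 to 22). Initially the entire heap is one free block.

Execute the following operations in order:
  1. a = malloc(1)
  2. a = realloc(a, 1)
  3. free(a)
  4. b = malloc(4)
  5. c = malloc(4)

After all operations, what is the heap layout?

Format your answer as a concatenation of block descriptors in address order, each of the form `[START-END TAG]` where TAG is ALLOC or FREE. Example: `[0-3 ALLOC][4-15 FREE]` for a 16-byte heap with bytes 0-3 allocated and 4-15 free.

Answer: [0-3 ALLOC][4-7 ALLOC][8-22 FREE]

Derivation:
Op 1: a = malloc(1) -> a = 0; heap: [0-0 ALLOC][1-22 FREE]
Op 2: a = realloc(a, 1) -> a = 0; heap: [0-0 ALLOC][1-22 FREE]
Op 3: free(a) -> (freed a); heap: [0-22 FREE]
Op 4: b = malloc(4) -> b = 0; heap: [0-3 ALLOC][4-22 FREE]
Op 5: c = malloc(4) -> c = 4; heap: [0-3 ALLOC][4-7 ALLOC][8-22 FREE]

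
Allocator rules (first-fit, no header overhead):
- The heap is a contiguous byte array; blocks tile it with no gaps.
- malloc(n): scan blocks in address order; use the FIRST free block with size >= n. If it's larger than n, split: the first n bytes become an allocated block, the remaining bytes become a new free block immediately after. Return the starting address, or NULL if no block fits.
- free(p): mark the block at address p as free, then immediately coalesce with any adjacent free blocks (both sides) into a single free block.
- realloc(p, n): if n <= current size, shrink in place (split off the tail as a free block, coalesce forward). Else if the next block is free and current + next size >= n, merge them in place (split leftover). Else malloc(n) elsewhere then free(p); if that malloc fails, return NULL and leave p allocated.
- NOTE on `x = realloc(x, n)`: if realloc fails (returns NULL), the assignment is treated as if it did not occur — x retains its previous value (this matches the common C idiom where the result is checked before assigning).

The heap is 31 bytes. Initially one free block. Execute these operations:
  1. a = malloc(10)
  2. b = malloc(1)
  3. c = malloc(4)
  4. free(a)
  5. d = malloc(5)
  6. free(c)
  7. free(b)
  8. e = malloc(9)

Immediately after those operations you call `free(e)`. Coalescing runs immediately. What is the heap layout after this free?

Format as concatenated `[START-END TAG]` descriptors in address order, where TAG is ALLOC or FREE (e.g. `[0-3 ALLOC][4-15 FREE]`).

Op 1: a = malloc(10) -> a = 0; heap: [0-9 ALLOC][10-30 FREE]
Op 2: b = malloc(1) -> b = 10; heap: [0-9 ALLOC][10-10 ALLOC][11-30 FREE]
Op 3: c = malloc(4) -> c = 11; heap: [0-9 ALLOC][10-10 ALLOC][11-14 ALLOC][15-30 FREE]
Op 4: free(a) -> (freed a); heap: [0-9 FREE][10-10 ALLOC][11-14 ALLOC][15-30 FREE]
Op 5: d = malloc(5) -> d = 0; heap: [0-4 ALLOC][5-9 FREE][10-10 ALLOC][11-14 ALLOC][15-30 FREE]
Op 6: free(c) -> (freed c); heap: [0-4 ALLOC][5-9 FREE][10-10 ALLOC][11-30 FREE]
Op 7: free(b) -> (freed b); heap: [0-4 ALLOC][5-30 FREE]
Op 8: e = malloc(9) -> e = 5; heap: [0-4 ALLOC][5-13 ALLOC][14-30 FREE]
free(e): e = 5 -> block [5-13 ALLOC]; mark free, coalesce with adjacent free neighbors -> [0-4 ALLOC][5-30 FREE]

Answer: [0-4 ALLOC][5-30 FREE]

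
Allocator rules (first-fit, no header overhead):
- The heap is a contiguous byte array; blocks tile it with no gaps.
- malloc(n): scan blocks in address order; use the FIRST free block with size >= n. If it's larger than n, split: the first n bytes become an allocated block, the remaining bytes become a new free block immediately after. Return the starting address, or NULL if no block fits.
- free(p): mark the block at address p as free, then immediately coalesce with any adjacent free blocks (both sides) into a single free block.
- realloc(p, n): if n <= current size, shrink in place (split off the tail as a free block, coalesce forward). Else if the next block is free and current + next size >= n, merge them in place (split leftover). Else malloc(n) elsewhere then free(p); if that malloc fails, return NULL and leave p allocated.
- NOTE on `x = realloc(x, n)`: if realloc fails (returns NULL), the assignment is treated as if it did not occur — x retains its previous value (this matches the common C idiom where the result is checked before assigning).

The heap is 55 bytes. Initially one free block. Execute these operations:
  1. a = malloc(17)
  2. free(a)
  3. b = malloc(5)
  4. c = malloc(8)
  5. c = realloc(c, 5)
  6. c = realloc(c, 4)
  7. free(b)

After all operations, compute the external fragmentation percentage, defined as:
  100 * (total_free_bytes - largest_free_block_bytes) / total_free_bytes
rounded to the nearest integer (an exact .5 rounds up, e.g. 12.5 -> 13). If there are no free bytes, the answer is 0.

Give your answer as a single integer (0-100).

Op 1: a = malloc(17) -> a = 0; heap: [0-16 ALLOC][17-54 FREE]
Op 2: free(a) -> (freed a); heap: [0-54 FREE]
Op 3: b = malloc(5) -> b = 0; heap: [0-4 ALLOC][5-54 FREE]
Op 4: c = malloc(8) -> c = 5; heap: [0-4 ALLOC][5-12 ALLOC][13-54 FREE]
Op 5: c = realloc(c, 5) -> c = 5; heap: [0-4 ALLOC][5-9 ALLOC][10-54 FREE]
Op 6: c = realloc(c, 4) -> c = 5; heap: [0-4 ALLOC][5-8 ALLOC][9-54 FREE]
Op 7: free(b) -> (freed b); heap: [0-4 FREE][5-8 ALLOC][9-54 FREE]
Free blocks: [5 46] total_free=51 largest=46 -> 100*(51-46)/51 = 500/51 ≈ 9.804 -> rounds to 10

Answer: 10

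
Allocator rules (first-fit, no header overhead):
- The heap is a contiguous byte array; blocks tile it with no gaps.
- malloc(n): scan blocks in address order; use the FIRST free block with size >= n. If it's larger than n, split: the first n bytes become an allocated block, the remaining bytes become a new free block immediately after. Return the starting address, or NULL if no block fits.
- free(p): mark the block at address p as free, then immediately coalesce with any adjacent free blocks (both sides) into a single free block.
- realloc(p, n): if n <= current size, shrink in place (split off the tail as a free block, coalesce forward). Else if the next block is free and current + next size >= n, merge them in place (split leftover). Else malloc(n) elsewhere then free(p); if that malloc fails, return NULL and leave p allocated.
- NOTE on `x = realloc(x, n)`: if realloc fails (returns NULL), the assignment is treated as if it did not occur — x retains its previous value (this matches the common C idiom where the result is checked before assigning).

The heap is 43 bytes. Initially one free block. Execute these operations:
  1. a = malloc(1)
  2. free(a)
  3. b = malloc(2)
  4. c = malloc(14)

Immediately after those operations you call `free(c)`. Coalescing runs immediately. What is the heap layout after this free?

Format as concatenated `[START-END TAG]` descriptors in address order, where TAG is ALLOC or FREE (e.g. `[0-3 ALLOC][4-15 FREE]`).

Answer: [0-1 ALLOC][2-42 FREE]

Derivation:
Op 1: a = malloc(1) -> a = 0; heap: [0-0 ALLOC][1-42 FREE]
Op 2: free(a) -> (freed a); heap: [0-42 FREE]
Op 3: b = malloc(2) -> b = 0; heap: [0-1 ALLOC][2-42 FREE]
Op 4: c = malloc(14) -> c = 2; heap: [0-1 ALLOC][2-15 ALLOC][16-42 FREE]
free(c): c = 2 -> block [2-15 ALLOC]; mark free, coalesce with adjacent free neighbors -> [0-1 ALLOC][2-42 FREE]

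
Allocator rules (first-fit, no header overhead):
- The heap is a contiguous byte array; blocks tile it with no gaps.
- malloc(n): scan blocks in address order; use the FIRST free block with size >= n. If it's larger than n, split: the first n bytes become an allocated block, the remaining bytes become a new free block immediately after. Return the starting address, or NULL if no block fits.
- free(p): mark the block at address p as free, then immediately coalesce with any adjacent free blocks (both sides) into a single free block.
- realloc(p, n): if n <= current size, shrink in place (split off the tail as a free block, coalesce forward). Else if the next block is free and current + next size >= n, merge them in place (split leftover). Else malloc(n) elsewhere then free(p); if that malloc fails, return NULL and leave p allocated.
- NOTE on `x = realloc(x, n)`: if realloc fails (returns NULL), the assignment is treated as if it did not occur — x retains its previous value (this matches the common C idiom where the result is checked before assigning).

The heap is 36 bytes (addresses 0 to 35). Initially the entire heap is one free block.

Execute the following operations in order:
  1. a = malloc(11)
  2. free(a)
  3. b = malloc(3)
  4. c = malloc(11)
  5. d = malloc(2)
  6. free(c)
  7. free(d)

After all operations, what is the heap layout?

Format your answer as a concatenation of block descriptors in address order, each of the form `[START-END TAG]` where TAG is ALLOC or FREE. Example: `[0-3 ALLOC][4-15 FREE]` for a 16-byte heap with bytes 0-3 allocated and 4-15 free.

Answer: [0-2 ALLOC][3-35 FREE]

Derivation:
Op 1: a = malloc(11) -> a = 0; heap: [0-10 ALLOC][11-35 FREE]
Op 2: free(a) -> (freed a); heap: [0-35 FREE]
Op 3: b = malloc(3) -> b = 0; heap: [0-2 ALLOC][3-35 FREE]
Op 4: c = malloc(11) -> c = 3; heap: [0-2 ALLOC][3-13 ALLOC][14-35 FREE]
Op 5: d = malloc(2) -> d = 14; heap: [0-2 ALLOC][3-13 ALLOC][14-15 ALLOC][16-35 FREE]
Op 6: free(c) -> (freed c); heap: [0-2 ALLOC][3-13 FREE][14-15 ALLOC][16-35 FREE]
Op 7: free(d) -> (freed d); heap: [0-2 ALLOC][3-35 FREE]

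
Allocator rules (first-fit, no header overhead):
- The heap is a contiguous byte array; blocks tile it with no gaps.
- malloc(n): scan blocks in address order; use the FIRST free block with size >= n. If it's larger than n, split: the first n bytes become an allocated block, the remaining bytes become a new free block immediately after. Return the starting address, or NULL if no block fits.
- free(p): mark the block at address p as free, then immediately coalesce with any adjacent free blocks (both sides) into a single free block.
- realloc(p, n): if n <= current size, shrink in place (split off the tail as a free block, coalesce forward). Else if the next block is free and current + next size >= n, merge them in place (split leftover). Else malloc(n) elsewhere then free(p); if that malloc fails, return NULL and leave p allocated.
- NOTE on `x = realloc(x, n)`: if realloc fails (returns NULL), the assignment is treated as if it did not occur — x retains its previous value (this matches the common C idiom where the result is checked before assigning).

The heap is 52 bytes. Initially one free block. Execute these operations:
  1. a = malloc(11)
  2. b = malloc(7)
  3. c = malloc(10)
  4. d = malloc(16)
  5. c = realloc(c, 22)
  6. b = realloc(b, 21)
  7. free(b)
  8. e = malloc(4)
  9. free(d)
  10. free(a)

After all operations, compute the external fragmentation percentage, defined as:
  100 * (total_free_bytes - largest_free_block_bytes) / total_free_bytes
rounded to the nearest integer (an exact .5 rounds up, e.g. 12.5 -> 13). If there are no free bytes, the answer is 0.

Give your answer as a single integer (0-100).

Answer: 37

Derivation:
Op 1: a = malloc(11) -> a = 0; heap: [0-10 ALLOC][11-51 FREE]
Op 2: b = malloc(7) -> b = 11; heap: [0-10 ALLOC][11-17 ALLOC][18-51 FREE]
Op 3: c = malloc(10) -> c = 18; heap: [0-10 ALLOC][11-17 ALLOC][18-27 ALLOC][28-51 FREE]
Op 4: d = malloc(16) -> d = 28; heap: [0-10 ALLOC][11-17 ALLOC][18-27 ALLOC][28-43 ALLOC][44-51 FREE]
Op 5: c = realloc(c, 22) -> NULL (c unchanged); heap: [0-10 ALLOC][11-17 ALLOC][18-27 ALLOC][28-43 ALLOC][44-51 FREE]
Op 6: b = realloc(b, 21) -> NULL (b unchanged); heap: [0-10 ALLOC][11-17 ALLOC][18-27 ALLOC][28-43 ALLOC][44-51 FREE]
Op 7: free(b) -> (freed b); heap: [0-10 ALLOC][11-17 FREE][18-27 ALLOC][28-43 ALLOC][44-51 FREE]
Op 8: e = malloc(4) -> e = 11; heap: [0-10 ALLOC][11-14 ALLOC][15-17 FREE][18-27 ALLOC][28-43 ALLOC][44-51 FREE]
Op 9: free(d) -> (freed d); heap: [0-10 ALLOC][11-14 ALLOC][15-17 FREE][18-27 ALLOC][28-51 FREE]
Op 10: free(a) -> (freed a); heap: [0-10 FREE][11-14 ALLOC][15-17 FREE][18-27 ALLOC][28-51 FREE]
Free blocks: [11 3 24] total_free=38 largest=24 -> 100*(38-24)/38 = 1400/38 ≈ 36.842 -> rounds to 37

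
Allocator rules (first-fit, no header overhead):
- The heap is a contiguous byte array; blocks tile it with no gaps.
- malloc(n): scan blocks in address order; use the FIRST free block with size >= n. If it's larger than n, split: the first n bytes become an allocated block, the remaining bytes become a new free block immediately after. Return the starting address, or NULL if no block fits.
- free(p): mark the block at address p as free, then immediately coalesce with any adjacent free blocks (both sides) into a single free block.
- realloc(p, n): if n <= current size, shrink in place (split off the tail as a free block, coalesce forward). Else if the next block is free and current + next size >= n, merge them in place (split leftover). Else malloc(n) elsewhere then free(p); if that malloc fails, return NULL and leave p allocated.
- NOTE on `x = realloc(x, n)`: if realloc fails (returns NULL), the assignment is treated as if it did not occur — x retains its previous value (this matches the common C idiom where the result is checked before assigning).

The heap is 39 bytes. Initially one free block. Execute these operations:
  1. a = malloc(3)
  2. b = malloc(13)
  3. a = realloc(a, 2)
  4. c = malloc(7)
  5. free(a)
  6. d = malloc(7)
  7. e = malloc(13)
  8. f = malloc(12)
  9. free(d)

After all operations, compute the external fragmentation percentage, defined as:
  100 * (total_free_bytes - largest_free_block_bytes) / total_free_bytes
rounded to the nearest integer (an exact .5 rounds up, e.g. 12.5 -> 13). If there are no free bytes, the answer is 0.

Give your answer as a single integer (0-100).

Answer: 16

Derivation:
Op 1: a = malloc(3) -> a = 0; heap: [0-2 ALLOC][3-38 FREE]
Op 2: b = malloc(13) -> b = 3; heap: [0-2 ALLOC][3-15 ALLOC][16-38 FREE]
Op 3: a = realloc(a, 2) -> a = 0; heap: [0-1 ALLOC][2-2 FREE][3-15 ALLOC][16-38 FREE]
Op 4: c = malloc(7) -> c = 16; heap: [0-1 ALLOC][2-2 FREE][3-15 ALLOC][16-22 ALLOC][23-38 FREE]
Op 5: free(a) -> (freed a); heap: [0-2 FREE][3-15 ALLOC][16-22 ALLOC][23-38 FREE]
Op 6: d = malloc(7) -> d = 23; heap: [0-2 FREE][3-15 ALLOC][16-22 ALLOC][23-29 ALLOC][30-38 FREE]
Op 7: e = malloc(13) -> e = NULL; heap: [0-2 FREE][3-15 ALLOC][16-22 ALLOC][23-29 ALLOC][30-38 FREE]
Op 8: f = malloc(12) -> f = NULL; heap: [0-2 FREE][3-15 ALLOC][16-22 ALLOC][23-29 ALLOC][30-38 FREE]
Op 9: free(d) -> (freed d); heap: [0-2 FREE][3-15 ALLOC][16-22 ALLOC][23-38 FREE]
Free blocks: [3 16] total_free=19 largest=16 -> 100*(19-16)/19 = 300/19 ≈ 15.789 -> rounds to 16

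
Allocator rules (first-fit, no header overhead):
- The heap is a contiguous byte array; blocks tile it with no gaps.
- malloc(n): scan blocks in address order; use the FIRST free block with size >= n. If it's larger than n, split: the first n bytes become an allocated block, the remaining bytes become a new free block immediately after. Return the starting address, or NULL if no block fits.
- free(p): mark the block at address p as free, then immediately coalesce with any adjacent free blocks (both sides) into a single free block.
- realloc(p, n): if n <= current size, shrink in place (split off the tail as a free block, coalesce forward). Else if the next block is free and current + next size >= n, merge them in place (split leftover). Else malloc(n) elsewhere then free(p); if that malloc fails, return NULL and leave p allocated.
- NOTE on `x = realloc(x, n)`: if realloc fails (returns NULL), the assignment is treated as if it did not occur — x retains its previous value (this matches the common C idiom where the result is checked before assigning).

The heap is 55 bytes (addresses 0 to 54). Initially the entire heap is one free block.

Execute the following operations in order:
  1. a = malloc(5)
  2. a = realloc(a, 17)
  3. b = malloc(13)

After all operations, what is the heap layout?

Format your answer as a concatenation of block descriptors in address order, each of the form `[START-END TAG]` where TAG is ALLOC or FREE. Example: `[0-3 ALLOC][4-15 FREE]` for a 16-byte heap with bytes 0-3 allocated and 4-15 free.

Op 1: a = malloc(5) -> a = 0; heap: [0-4 ALLOC][5-54 FREE]
Op 2: a = realloc(a, 17) -> a = 0; heap: [0-16 ALLOC][17-54 FREE]
Op 3: b = malloc(13) -> b = 17; heap: [0-16 ALLOC][17-29 ALLOC][30-54 FREE]

Answer: [0-16 ALLOC][17-29 ALLOC][30-54 FREE]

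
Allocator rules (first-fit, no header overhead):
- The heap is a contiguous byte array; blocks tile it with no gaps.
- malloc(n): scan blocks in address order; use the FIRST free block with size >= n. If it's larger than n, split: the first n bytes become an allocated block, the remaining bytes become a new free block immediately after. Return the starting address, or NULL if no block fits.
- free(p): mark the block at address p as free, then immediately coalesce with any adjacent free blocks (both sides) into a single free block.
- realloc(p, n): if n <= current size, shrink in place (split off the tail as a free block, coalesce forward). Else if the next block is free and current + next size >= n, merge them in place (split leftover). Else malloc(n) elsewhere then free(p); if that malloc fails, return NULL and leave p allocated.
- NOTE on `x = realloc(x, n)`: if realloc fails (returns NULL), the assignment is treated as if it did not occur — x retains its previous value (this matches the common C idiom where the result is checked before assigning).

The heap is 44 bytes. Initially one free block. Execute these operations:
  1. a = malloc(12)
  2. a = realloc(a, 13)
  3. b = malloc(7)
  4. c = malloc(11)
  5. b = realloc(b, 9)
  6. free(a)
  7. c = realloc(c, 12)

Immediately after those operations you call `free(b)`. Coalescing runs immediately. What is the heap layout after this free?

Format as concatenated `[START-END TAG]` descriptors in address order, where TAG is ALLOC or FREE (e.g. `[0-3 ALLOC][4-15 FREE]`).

Op 1: a = malloc(12) -> a = 0; heap: [0-11 ALLOC][12-43 FREE]
Op 2: a = realloc(a, 13) -> a = 0; heap: [0-12 ALLOC][13-43 FREE]
Op 3: b = malloc(7) -> b = 13; heap: [0-12 ALLOC][13-19 ALLOC][20-43 FREE]
Op 4: c = malloc(11) -> c = 20; heap: [0-12 ALLOC][13-19 ALLOC][20-30 ALLOC][31-43 FREE]
Op 5: b = realloc(b, 9) -> b = 31; heap: [0-12 ALLOC][13-19 FREE][20-30 ALLOC][31-39 ALLOC][40-43 FREE]
Op 6: free(a) -> (freed a); heap: [0-19 FREE][20-30 ALLOC][31-39 ALLOC][40-43 FREE]
Op 7: c = realloc(c, 12) -> c = 0; heap: [0-11 ALLOC][12-30 FREE][31-39 ALLOC][40-43 FREE]
free(b): b = 31 -> block [31-39 ALLOC]; mark free, coalesce with adjacent free neighbors -> [0-11 ALLOC][12-43 FREE]

Answer: [0-11 ALLOC][12-43 FREE]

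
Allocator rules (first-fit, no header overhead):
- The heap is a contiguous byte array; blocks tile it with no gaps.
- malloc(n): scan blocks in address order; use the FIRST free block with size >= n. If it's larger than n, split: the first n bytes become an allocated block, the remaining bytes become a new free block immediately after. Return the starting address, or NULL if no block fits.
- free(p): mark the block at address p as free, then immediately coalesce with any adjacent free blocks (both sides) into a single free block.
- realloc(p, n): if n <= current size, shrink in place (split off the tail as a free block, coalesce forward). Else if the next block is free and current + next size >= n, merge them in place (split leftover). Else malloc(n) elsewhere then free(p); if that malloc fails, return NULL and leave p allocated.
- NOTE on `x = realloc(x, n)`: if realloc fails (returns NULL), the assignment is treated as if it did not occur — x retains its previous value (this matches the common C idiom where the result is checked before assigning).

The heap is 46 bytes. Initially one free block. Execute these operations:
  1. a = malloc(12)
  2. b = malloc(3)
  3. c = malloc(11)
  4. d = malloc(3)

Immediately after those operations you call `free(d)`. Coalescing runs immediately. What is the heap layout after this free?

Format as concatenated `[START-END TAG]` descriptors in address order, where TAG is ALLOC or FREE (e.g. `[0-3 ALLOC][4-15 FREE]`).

Op 1: a = malloc(12) -> a = 0; heap: [0-11 ALLOC][12-45 FREE]
Op 2: b = malloc(3) -> b = 12; heap: [0-11 ALLOC][12-14 ALLOC][15-45 FREE]
Op 3: c = malloc(11) -> c = 15; heap: [0-11 ALLOC][12-14 ALLOC][15-25 ALLOC][26-45 FREE]
Op 4: d = malloc(3) -> d = 26; heap: [0-11 ALLOC][12-14 ALLOC][15-25 ALLOC][26-28 ALLOC][29-45 FREE]
free(d): d = 26 -> block [26-28 ALLOC]; mark free, coalesce with adjacent free neighbors -> [0-11 ALLOC][12-14 ALLOC][15-25 ALLOC][26-45 FREE]

Answer: [0-11 ALLOC][12-14 ALLOC][15-25 ALLOC][26-45 FREE]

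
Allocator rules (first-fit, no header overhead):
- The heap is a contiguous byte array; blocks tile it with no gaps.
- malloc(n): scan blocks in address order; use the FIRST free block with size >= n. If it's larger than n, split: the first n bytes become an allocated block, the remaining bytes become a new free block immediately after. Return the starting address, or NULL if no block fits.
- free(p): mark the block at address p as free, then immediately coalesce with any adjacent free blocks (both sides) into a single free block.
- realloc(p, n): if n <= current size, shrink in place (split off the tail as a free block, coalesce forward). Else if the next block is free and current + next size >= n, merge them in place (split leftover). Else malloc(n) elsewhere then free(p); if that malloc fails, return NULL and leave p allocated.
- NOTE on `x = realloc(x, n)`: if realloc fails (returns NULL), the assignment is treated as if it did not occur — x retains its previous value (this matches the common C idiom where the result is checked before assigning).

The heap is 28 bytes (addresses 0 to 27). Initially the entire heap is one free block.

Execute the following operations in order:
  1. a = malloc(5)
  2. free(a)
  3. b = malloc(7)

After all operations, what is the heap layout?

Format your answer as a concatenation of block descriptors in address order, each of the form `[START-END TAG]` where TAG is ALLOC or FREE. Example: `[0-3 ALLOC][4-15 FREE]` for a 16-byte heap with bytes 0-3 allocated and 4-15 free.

Op 1: a = malloc(5) -> a = 0; heap: [0-4 ALLOC][5-27 FREE]
Op 2: free(a) -> (freed a); heap: [0-27 FREE]
Op 3: b = malloc(7) -> b = 0; heap: [0-6 ALLOC][7-27 FREE]

Answer: [0-6 ALLOC][7-27 FREE]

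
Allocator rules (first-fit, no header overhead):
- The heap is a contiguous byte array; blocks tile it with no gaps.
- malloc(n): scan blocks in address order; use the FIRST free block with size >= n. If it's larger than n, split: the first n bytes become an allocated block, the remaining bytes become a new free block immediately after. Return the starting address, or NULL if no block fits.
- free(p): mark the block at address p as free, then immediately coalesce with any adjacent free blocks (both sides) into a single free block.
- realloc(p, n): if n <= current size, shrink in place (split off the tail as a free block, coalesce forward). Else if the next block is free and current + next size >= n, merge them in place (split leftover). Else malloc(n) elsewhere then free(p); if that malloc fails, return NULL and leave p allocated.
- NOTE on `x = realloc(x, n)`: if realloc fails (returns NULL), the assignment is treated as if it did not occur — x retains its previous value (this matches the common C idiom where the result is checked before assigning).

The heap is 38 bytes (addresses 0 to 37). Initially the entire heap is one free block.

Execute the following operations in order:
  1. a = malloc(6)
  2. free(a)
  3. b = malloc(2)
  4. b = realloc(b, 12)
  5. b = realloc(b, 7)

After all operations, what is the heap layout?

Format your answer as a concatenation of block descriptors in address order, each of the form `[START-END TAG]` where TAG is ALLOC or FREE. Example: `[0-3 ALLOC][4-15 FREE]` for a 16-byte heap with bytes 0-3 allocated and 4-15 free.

Op 1: a = malloc(6) -> a = 0; heap: [0-5 ALLOC][6-37 FREE]
Op 2: free(a) -> (freed a); heap: [0-37 FREE]
Op 3: b = malloc(2) -> b = 0; heap: [0-1 ALLOC][2-37 FREE]
Op 4: b = realloc(b, 12) -> b = 0; heap: [0-11 ALLOC][12-37 FREE]
Op 5: b = realloc(b, 7) -> b = 0; heap: [0-6 ALLOC][7-37 FREE]

Answer: [0-6 ALLOC][7-37 FREE]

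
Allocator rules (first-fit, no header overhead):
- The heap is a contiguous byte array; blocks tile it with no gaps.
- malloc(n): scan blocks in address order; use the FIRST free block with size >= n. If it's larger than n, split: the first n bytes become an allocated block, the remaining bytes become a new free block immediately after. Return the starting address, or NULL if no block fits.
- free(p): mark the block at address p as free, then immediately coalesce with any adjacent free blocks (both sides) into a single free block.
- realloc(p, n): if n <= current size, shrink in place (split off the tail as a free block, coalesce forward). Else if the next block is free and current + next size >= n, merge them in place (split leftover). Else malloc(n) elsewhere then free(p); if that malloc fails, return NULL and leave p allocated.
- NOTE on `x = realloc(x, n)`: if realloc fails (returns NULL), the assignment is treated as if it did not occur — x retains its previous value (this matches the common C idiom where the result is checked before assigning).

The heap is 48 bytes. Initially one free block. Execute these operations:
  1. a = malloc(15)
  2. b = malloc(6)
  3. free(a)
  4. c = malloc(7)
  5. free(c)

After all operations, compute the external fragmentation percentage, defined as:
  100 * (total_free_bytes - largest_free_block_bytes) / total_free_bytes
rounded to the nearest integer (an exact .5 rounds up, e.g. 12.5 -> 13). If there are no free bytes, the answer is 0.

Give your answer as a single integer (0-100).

Op 1: a = malloc(15) -> a = 0; heap: [0-14 ALLOC][15-47 FREE]
Op 2: b = malloc(6) -> b = 15; heap: [0-14 ALLOC][15-20 ALLOC][21-47 FREE]
Op 3: free(a) -> (freed a); heap: [0-14 FREE][15-20 ALLOC][21-47 FREE]
Op 4: c = malloc(7) -> c = 0; heap: [0-6 ALLOC][7-14 FREE][15-20 ALLOC][21-47 FREE]
Op 5: free(c) -> (freed c); heap: [0-14 FREE][15-20 ALLOC][21-47 FREE]
Free blocks: [15 27] total_free=42 largest=27 -> 100*(42-27)/42 = 1500/42 ≈ 35.714 -> rounds to 36

Answer: 36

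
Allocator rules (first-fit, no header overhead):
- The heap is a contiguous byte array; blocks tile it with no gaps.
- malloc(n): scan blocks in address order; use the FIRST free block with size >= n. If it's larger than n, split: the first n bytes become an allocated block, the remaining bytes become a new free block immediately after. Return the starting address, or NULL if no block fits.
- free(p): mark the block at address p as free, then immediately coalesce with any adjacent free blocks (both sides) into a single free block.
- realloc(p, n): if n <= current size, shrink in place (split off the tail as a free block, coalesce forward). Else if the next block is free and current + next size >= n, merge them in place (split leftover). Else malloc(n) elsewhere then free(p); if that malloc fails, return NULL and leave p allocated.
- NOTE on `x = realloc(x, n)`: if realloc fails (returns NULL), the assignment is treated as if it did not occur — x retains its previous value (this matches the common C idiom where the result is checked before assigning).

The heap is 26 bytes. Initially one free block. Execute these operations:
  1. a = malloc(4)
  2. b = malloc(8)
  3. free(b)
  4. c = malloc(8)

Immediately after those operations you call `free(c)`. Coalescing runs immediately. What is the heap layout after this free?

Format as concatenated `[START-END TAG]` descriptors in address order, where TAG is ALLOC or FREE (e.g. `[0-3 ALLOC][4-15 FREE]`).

Op 1: a = malloc(4) -> a = 0; heap: [0-3 ALLOC][4-25 FREE]
Op 2: b = malloc(8) -> b = 4; heap: [0-3 ALLOC][4-11 ALLOC][12-25 FREE]
Op 3: free(b) -> (freed b); heap: [0-3 ALLOC][4-25 FREE]
Op 4: c = malloc(8) -> c = 4; heap: [0-3 ALLOC][4-11 ALLOC][12-25 FREE]
free(c): c = 4 -> block [4-11 ALLOC]; mark free, coalesce with adjacent free neighbors -> [0-3 ALLOC][4-25 FREE]

Answer: [0-3 ALLOC][4-25 FREE]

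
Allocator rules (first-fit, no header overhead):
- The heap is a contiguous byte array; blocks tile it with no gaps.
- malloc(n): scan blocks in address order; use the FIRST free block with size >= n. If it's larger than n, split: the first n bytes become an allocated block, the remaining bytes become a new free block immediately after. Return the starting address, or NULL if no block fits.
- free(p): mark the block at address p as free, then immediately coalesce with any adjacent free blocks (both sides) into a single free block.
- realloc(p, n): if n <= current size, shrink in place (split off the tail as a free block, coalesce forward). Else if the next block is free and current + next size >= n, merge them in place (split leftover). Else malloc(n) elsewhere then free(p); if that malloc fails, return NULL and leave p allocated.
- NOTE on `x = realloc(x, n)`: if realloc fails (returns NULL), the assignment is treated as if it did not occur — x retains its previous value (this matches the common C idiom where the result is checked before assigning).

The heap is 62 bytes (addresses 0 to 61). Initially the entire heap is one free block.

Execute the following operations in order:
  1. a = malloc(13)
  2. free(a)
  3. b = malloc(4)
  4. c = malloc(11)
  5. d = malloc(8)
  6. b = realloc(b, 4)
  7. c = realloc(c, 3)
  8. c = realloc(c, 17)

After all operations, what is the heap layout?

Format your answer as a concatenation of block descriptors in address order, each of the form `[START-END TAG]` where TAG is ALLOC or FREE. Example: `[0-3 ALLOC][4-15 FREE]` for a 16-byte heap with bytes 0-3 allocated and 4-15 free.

Answer: [0-3 ALLOC][4-14 FREE][15-22 ALLOC][23-39 ALLOC][40-61 FREE]

Derivation:
Op 1: a = malloc(13) -> a = 0; heap: [0-12 ALLOC][13-61 FREE]
Op 2: free(a) -> (freed a); heap: [0-61 FREE]
Op 3: b = malloc(4) -> b = 0; heap: [0-3 ALLOC][4-61 FREE]
Op 4: c = malloc(11) -> c = 4; heap: [0-3 ALLOC][4-14 ALLOC][15-61 FREE]
Op 5: d = malloc(8) -> d = 15; heap: [0-3 ALLOC][4-14 ALLOC][15-22 ALLOC][23-61 FREE]
Op 6: b = realloc(b, 4) -> b = 0; heap: [0-3 ALLOC][4-14 ALLOC][15-22 ALLOC][23-61 FREE]
Op 7: c = realloc(c, 3) -> c = 4; heap: [0-3 ALLOC][4-6 ALLOC][7-14 FREE][15-22 ALLOC][23-61 FREE]
Op 8: c = realloc(c, 17) -> c = 23; heap: [0-3 ALLOC][4-14 FREE][15-22 ALLOC][23-39 ALLOC][40-61 FREE]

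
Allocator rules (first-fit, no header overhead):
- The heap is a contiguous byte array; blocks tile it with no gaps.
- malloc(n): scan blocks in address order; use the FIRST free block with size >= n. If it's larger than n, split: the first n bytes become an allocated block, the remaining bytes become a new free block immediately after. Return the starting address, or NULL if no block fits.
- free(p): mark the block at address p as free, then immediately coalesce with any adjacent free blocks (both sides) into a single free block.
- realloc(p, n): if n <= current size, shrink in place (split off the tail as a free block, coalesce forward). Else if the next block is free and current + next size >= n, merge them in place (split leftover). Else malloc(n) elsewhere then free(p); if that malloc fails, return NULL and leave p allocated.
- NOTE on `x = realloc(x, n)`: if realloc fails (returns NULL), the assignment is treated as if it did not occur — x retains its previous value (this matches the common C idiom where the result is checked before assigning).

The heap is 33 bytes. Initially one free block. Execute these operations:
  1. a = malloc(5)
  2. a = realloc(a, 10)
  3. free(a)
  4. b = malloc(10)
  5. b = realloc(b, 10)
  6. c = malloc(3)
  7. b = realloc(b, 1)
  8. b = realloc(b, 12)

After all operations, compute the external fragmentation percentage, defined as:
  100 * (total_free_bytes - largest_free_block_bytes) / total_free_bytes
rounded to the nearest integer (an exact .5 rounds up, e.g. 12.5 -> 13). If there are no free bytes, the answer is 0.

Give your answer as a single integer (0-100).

Op 1: a = malloc(5) -> a = 0; heap: [0-4 ALLOC][5-32 FREE]
Op 2: a = realloc(a, 10) -> a = 0; heap: [0-9 ALLOC][10-32 FREE]
Op 3: free(a) -> (freed a); heap: [0-32 FREE]
Op 4: b = malloc(10) -> b = 0; heap: [0-9 ALLOC][10-32 FREE]
Op 5: b = realloc(b, 10) -> b = 0; heap: [0-9 ALLOC][10-32 FREE]
Op 6: c = malloc(3) -> c = 10; heap: [0-9 ALLOC][10-12 ALLOC][13-32 FREE]
Op 7: b = realloc(b, 1) -> b = 0; heap: [0-0 ALLOC][1-9 FREE][10-12 ALLOC][13-32 FREE]
Op 8: b = realloc(b, 12) -> b = 13; heap: [0-9 FREE][10-12 ALLOC][13-24 ALLOC][25-32 FREE]
Free blocks: [10 8] total_free=18 largest=10 -> 100*(18-10)/18 = 800/18 ≈ 44.444 -> rounds to 44

Answer: 44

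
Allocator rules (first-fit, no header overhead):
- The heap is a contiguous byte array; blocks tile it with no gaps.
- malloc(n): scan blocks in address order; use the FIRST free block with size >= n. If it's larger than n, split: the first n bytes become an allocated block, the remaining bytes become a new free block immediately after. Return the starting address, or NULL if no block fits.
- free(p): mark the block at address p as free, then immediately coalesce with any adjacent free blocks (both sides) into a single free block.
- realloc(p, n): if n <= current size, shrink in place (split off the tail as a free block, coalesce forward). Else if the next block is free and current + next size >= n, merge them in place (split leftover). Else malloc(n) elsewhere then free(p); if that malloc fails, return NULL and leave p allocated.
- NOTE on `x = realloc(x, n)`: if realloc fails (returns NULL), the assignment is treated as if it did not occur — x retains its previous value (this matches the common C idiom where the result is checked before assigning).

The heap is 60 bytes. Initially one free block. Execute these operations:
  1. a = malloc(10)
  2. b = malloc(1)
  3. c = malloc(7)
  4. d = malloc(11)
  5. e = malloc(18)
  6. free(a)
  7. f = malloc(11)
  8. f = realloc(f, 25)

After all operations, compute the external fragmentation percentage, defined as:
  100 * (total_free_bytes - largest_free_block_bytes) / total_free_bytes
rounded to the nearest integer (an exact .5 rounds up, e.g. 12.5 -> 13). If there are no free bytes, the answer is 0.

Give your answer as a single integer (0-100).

Op 1: a = malloc(10) -> a = 0; heap: [0-9 ALLOC][10-59 FREE]
Op 2: b = malloc(1) -> b = 10; heap: [0-9 ALLOC][10-10 ALLOC][11-59 FREE]
Op 3: c = malloc(7) -> c = 11; heap: [0-9 ALLOC][10-10 ALLOC][11-17 ALLOC][18-59 FREE]
Op 4: d = malloc(11) -> d = 18; heap: [0-9 ALLOC][10-10 ALLOC][11-17 ALLOC][18-28 ALLOC][29-59 FREE]
Op 5: e = malloc(18) -> e = 29; heap: [0-9 ALLOC][10-10 ALLOC][11-17 ALLOC][18-28 ALLOC][29-46 ALLOC][47-59 FREE]
Op 6: free(a) -> (freed a); heap: [0-9 FREE][10-10 ALLOC][11-17 ALLOC][18-28 ALLOC][29-46 ALLOC][47-59 FREE]
Op 7: f = malloc(11) -> f = 47; heap: [0-9 FREE][10-10 ALLOC][11-17 ALLOC][18-28 ALLOC][29-46 ALLOC][47-57 ALLOC][58-59 FREE]
Op 8: f = realloc(f, 25) -> NULL (f unchanged); heap: [0-9 FREE][10-10 ALLOC][11-17 ALLOC][18-28 ALLOC][29-46 ALLOC][47-57 ALLOC][58-59 FREE]
Free blocks: [10 2] total_free=12 largest=10 -> 100*(12-10)/12 = 200/12 ≈ 16.667 -> rounds to 17

Answer: 17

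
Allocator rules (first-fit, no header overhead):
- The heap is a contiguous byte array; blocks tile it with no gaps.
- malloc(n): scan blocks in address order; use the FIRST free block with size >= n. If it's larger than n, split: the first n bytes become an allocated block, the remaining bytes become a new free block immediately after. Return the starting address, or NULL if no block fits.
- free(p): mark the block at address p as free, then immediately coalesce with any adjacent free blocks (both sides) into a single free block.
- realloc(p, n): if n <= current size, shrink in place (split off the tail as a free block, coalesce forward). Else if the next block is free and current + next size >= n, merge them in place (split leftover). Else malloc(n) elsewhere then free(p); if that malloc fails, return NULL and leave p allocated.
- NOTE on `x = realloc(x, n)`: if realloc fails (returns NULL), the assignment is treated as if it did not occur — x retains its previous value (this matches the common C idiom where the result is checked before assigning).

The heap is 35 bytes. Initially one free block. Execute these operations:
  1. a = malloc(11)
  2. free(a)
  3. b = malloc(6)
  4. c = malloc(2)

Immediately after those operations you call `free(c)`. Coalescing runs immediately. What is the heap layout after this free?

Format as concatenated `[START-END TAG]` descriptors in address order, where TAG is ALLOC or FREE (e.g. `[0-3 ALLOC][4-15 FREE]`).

Answer: [0-5 ALLOC][6-34 FREE]

Derivation:
Op 1: a = malloc(11) -> a = 0; heap: [0-10 ALLOC][11-34 FREE]
Op 2: free(a) -> (freed a); heap: [0-34 FREE]
Op 3: b = malloc(6) -> b = 0; heap: [0-5 ALLOC][6-34 FREE]
Op 4: c = malloc(2) -> c = 6; heap: [0-5 ALLOC][6-7 ALLOC][8-34 FREE]
free(c): c = 6 -> block [6-7 ALLOC]; mark free, coalesce with adjacent free neighbors -> [0-5 ALLOC][6-34 FREE]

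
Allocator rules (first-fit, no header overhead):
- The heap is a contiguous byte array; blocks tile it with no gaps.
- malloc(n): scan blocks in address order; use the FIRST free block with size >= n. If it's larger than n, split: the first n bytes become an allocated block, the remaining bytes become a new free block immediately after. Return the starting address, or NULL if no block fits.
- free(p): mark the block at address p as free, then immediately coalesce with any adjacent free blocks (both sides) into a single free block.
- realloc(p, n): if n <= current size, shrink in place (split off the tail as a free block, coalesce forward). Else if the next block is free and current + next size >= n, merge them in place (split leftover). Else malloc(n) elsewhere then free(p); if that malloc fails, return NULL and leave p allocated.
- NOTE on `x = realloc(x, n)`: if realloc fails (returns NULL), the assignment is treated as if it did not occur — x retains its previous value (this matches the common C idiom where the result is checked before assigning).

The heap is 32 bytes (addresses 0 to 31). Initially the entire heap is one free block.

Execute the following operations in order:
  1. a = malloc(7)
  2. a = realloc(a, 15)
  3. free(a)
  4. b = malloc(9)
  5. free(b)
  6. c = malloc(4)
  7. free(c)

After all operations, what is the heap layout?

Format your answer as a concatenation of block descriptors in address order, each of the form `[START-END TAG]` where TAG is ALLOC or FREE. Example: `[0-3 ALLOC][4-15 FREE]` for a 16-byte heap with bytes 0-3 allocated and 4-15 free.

Op 1: a = malloc(7) -> a = 0; heap: [0-6 ALLOC][7-31 FREE]
Op 2: a = realloc(a, 15) -> a = 0; heap: [0-14 ALLOC][15-31 FREE]
Op 3: free(a) -> (freed a); heap: [0-31 FREE]
Op 4: b = malloc(9) -> b = 0; heap: [0-8 ALLOC][9-31 FREE]
Op 5: free(b) -> (freed b); heap: [0-31 FREE]
Op 6: c = malloc(4) -> c = 0; heap: [0-3 ALLOC][4-31 FREE]
Op 7: free(c) -> (freed c); heap: [0-31 FREE]

Answer: [0-31 FREE]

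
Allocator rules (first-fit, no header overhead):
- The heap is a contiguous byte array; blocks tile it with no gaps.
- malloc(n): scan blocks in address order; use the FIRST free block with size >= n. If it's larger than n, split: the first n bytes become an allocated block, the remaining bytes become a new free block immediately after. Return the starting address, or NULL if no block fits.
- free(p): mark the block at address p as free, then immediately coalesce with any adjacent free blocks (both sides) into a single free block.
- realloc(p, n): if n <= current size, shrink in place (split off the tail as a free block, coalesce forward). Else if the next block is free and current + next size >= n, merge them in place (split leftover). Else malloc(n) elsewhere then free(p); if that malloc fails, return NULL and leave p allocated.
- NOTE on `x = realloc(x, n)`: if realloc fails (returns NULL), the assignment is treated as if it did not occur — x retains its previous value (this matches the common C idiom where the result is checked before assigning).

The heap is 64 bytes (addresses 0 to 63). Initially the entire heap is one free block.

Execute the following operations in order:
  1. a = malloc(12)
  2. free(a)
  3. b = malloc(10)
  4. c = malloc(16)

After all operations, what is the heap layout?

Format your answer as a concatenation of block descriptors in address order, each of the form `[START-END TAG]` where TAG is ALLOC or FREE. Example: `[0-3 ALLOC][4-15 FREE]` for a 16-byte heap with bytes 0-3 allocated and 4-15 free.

Answer: [0-9 ALLOC][10-25 ALLOC][26-63 FREE]

Derivation:
Op 1: a = malloc(12) -> a = 0; heap: [0-11 ALLOC][12-63 FREE]
Op 2: free(a) -> (freed a); heap: [0-63 FREE]
Op 3: b = malloc(10) -> b = 0; heap: [0-9 ALLOC][10-63 FREE]
Op 4: c = malloc(16) -> c = 10; heap: [0-9 ALLOC][10-25 ALLOC][26-63 FREE]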